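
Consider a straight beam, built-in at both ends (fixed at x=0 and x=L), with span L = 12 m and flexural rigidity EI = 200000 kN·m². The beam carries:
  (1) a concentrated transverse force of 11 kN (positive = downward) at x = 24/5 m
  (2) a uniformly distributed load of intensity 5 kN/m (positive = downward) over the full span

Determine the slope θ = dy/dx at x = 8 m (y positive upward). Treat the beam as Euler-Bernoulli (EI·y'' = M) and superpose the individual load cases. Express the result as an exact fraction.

Load 1 — point force P=11 kN at a=24/5 m (b=L-a=36/5):
  θ_1 = Pa²(L-x)(2bL-(3b+a)(L-x))/(2L³EI)  [x>a] = 11·(24/5)²·(12-8)·(2·(36/5)·12-(3·(36/5)+(24/5))·(12-8))/(2·12³·200000) = 77/781250 rad
Load 2 — uniform load w=5 kN/m over full span:
  θ_2 = -wx(L-x)(L-2x)/(12EI) = -5·8·(12-8)·(12-2·8)/(12·200000) = 1/3750 rad
Superposition: θ = Σ θ_i = 428/1171875 rad ≈ 0.000365 rad

θ(8) = 428/1171875 rad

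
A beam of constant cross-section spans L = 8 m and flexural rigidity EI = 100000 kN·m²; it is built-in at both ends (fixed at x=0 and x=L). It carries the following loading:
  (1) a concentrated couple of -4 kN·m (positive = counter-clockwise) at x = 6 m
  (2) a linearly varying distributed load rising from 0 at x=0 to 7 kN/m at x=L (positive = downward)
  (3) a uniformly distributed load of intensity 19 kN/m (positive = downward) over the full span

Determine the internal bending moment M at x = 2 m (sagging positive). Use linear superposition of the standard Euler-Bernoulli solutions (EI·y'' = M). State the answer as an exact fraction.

Load 1 — applied couple M₀=-4 kN·m at a=6 m (b=L-a=2):
  M_1 = R_Ax - M_A  [x≤a] with R_A=-9/16, M_A=-5/4 = (-9/16)·2 - (-5/4) = 1/8 kN·m
Load 2 — triangular load w₀=7 kN/m (0→w₀ over full span):
  M_2 = 3w₀Lx/20 - w₀L²/30 - w₀x³/(6L) = 3·7·8·2/20 - 7·8²/30 - 7·2³/(6·8) = 7/10 kN·m
Load 3 — uniform load w=19 kN/m over full span:
  M_3 = wLx/2 - wL²/12 - wx²/2 = 19·8·2/2 - 19·8²/12 - 19·2²/2 = 38/3 kN·m
Superposition: M = Σ M_i = 1619/120 kN·m ≈ 13.491667 kN·m

M(2) = 1619/120 kN·m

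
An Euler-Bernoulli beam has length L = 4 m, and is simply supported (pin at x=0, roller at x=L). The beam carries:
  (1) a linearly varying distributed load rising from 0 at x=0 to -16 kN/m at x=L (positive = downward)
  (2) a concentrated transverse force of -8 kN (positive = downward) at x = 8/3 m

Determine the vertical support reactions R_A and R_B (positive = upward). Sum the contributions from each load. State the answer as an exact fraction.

Load 1 — triangular load w₀=-16 kN/m (0→w₀ over full span):
  R_A = w₀L/6 = (-16)·4/6 = -32/3 kN
  R_B = w₀L/3 = (-16)·4/3 = -64/3 kN
Load 2 — point force P=-8 kN at a=8/3 m (b=L-a=4/3):
  R_A = Pb/L = (-8)·(4/3)/4 = -8/3 kN
  R_B = Pa/L = (-8)·(8/3)/4 = -16/3 kN
Superposition: R_A = -40/3 kN, R_B = -80/3 kN

R_A = -40/3 kN, R_B = -80/3 kN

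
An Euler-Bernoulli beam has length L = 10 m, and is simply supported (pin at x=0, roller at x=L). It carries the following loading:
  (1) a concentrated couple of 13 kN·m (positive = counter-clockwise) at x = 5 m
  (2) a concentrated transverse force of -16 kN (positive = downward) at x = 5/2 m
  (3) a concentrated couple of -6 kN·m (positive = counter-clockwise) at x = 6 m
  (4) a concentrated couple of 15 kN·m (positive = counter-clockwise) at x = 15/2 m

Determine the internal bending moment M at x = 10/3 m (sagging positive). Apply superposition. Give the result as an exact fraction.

Load 1 — applied couple M₀=13 kN·m at a=5 m (b=L-a=5):
  M_1 = M₀x/L  [x≤a] = 13·(10/3)/10 = 13/3 kN·m
Load 2 — point force P=-16 kN at a=5/2 m (b=L-a=15/2):
  M_2 = Pa(L-x)/L  [x>a] = (-16)·(5/2)·(10-(10/3))/10 = -80/3 kN·m
Load 3 — applied couple M₀=-6 kN·m at a=6 m (b=L-a=4):
  M_3 = M₀x/L  [x≤a] = (-6)·(10/3)/10 = -2 kN·m
Load 4 — applied couple M₀=15 kN·m at a=15/2 m (b=L-a=5/2):
  M_4 = M₀x/L  [x≤a] = 15·(10/3)/10 = 5 kN·m
Superposition: M = Σ M_i = -58/3 kN·m ≈ -19.333333 kN·m

M(10/3) = -58/3 kN·m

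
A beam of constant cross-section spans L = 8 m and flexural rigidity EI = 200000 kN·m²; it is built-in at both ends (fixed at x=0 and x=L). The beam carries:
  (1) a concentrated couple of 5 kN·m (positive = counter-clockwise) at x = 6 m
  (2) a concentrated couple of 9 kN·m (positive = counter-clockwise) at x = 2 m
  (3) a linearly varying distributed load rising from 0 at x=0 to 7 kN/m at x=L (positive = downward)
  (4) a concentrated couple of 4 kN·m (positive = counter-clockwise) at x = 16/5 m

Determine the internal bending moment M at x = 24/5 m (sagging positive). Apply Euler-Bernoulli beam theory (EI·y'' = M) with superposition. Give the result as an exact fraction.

Load 1 — applied couple M₀=5 kN·m at a=6 m (b=L-a=2):
  M_1 = R_Ax - M_A  [x≤a] with R_A=45/64, M_A=25/16 = (45/64)·(24/5) - (25/16) = 29/16 kN·m
Load 2 — applied couple M₀=9 kN·m at a=2 m (b=L-a=6):
  M_2 = R_Ax - M_A - M₀  [x>a] with R_A=81/64, M_A=-27/16 = (81/64)·(24/5) - (-27/16) - 9 = -99/80 kN·m
Load 3 — triangular load w₀=7 kN/m (0→w₀ over full span):
  M_3 = 3w₀Lx/20 - w₀L²/30 - w₀x³/(6L) = 3·7·8·(24/5)/20 - 7·8²/30 - 7·(24/5)³/(6·8) = 3472/375 kN·m
Load 4 — applied couple M₀=4 kN·m at a=16/5 m (b=L-a=24/5):
  M_4 = R_Ax - M_A - M₀  [x>a] with R_A=18/25, M_A=12/25 = (18/25)·(24/5) - (12/25) - 4 = -128/125 kN·m
Superposition: M = Σ M_i = 26429/3000 kN·m ≈ 8.809667 kN·m

M(24/5) = 26429/3000 kN·m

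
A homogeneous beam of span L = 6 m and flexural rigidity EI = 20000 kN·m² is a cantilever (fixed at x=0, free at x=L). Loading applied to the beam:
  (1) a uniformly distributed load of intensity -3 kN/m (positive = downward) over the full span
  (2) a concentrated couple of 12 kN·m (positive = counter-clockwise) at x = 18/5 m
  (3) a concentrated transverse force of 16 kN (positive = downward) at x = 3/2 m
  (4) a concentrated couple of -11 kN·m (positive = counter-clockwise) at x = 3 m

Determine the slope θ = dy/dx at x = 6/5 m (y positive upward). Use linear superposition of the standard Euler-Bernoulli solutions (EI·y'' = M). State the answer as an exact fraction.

θ(6/5) = 2289/1250000 rad

Load 1 — uniform load w=-3 kN/m over full span:
  θ_1 = -wx(x²-3Lx+3L²)/(6EI) = -(-3)·(6/5)·((6/5)²-3·6·(6/5)+3·6²)/(6·20000) = 1647/625000 rad
Load 2 — applied couple M₀=12 kN·m at a=18/5 m (b=L-a=12/5):
  θ_2 = M₀x/EI  [x≤a] = 12·(6/5)/20000 = 9/12500 rad
Load 3 — point force P=16 kN at a=3/2 m (b=L-a=9/2):
  θ_3 = -Px(2a-x)/(2EI)  [x≤a] = -16·(6/5)·(2·(3/2)-(6/5))/(2·20000) = -27/31250 rad
Load 4 — applied couple M₀=-11 kN·m at a=3 m (b=L-a=3):
  θ_4 = M₀x/EI  [x≤a] = (-11)·(6/5)/20000 = -33/50000 rad
Superposition: θ = Σ θ_i = 2289/1250000 rad ≈ 0.001831 rad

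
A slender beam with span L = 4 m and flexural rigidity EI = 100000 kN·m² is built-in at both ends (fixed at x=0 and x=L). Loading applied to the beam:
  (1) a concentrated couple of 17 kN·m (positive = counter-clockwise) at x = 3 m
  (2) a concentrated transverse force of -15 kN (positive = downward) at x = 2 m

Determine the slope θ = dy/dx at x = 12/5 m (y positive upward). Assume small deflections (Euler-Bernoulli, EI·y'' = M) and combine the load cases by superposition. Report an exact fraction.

θ(12/5) = -69/5000000 rad

Load 1 — applied couple M₀=17 kN·m at a=3 m (b=L-a=1):
  θ_1 = (R_Ax²/2 - M_Ax)/EI  [x≤a] with R_A=153/32, M_A=85/16 = ((153/32)·(12/5)²/2 - (85/16)·(12/5))/100000 = 51/5000000 rad
Load 2 — point force P=-15 kN at a=2 m (b=L-a=2):
  θ_2 = Pa²(L-x)(2bL-(3b+a)(L-x))/(2L³EI)  [x>a] = (-15)·2²·(4-(12/5))·(2·2·4-(3·2+2)·(4-(12/5)))/(2·4³·100000) = -3/125000 rad
Superposition: θ = Σ θ_i = -69/5000000 rad ≈ -0.000014 rad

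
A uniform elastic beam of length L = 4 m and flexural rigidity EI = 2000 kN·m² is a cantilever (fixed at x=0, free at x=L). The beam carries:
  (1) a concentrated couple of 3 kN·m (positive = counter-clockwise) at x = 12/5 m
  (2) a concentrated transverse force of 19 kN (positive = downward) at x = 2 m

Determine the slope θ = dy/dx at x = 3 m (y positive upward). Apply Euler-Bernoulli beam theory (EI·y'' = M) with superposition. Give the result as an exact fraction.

θ(3) = -77/5000 rad

Load 1 — applied couple M₀=3 kN·m at a=12/5 m (b=L-a=8/5):
  θ_1 = M₀a/EI  [x>a] = 3·(12/5)/2000 = 9/2500 rad
Load 2 — point force P=19 kN at a=2 m (b=L-a=2):
  θ_2 = -Pa²/(2EI)  [x>a] = -19·2²/(2·2000) = -19/1000 rad
Superposition: θ = Σ θ_i = -77/5000 rad ≈ -0.015400 rad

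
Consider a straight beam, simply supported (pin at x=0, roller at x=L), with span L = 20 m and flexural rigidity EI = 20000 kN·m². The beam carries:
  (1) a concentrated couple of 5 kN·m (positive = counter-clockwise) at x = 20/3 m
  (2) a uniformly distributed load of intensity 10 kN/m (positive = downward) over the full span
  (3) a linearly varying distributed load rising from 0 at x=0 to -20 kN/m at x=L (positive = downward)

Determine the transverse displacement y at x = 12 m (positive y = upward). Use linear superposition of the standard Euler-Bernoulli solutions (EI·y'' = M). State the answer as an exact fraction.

y(12) = 611/28125 m

Load 1 — applied couple M₀=5 kN·m at a=20/3 m (b=L-a=40/3):
  y_1 = (M₀x³/(6L)-M₀(x-a)²/2+C₁x)/EI  [x>a] with C₁=M₀(3b²-L²)/(6L)=50/9 = (5·12³/(6·20)-5·(12-(20/3))²/2+(50/9)·12)/20000 = 19/5625 m
Load 2 — uniform load w=10 kN/m over full span:
  y_2 = -wx(L³-2Lx²+x³)/(24EI) = -10·12·(20³-2·20·12²+12³)/(24·20000) = -124/125 m
Load 3 — triangular load w₀=-20 kN/m (0→w₀ over full span):
  y_3 = -w₀x(7L⁴-10L²x²+3x⁴)/(360LEI) = -(-20)·12·(7·20⁴-10·20²·12²+3·12⁴)/(360·20·20000) = 9472/9375 m
Superposition: y = Σ y_i = 611/28125 m ≈ 0.021724 m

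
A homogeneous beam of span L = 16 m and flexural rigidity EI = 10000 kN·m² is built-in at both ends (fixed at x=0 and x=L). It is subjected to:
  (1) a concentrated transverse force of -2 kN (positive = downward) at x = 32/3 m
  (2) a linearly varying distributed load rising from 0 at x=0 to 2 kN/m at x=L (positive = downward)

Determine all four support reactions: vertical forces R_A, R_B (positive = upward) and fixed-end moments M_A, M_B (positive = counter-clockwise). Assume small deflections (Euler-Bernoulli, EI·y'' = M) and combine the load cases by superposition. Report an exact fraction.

R_A = 578/135 kN, M_A = 1984/135 kN·m, R_B = 1312/135 kN, M_B = -2816/135 kN·m

Load 1 — point force P=-2 kN at a=32/3 m (b=L-a=16/3):
  R_A = Pb²(3a+b)/L³ = (-2)·(16/3)²·(3·(32/3)+(16/3))/16³ = -14/27 kN
  M_A = Pab²/L² = (-2)·(32/3)·(16/3)²/16² = -64/27 kN·m
  R_B = Pa²(a+3b)/L³ = (-2)·(32/3)²·((32/3)+3·(16/3))/16³ = -40/27 kN
  M_B = -Pa²b/L² = -(-2)·(32/3)²·(16/3)/16² = 128/27 kN·m
Load 2 — triangular load w₀=2 kN/m (0→w₀ over full span):
  R_A = 3w₀L/20 = 3·2·16/20 = 24/5 kN
  M_A = w₀L²/30 = 2·16²/30 = 256/15 kN·m
  R_B = 7w₀L/20 = 7·2·16/20 = 56/5 kN
  M_B = -w₀L²/20 = -2·16²/20 = -128/5 kN·m
Superposition: R_A = 578/135 kN, M_A = 1984/135 kN·m, R_B = 1312/135 kN, M_B = -2816/135 kN·m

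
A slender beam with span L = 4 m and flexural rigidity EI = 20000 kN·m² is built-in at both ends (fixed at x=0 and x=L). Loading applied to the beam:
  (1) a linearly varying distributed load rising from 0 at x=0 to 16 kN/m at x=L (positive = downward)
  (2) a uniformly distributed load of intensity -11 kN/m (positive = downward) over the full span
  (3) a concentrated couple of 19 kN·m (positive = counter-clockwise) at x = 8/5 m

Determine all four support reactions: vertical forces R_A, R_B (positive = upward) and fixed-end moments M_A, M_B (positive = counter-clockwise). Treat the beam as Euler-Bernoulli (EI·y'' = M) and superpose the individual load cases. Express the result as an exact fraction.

R_A = -139/25 kN, M_A = -289/75 kN·m, R_B = -161/25 kN, M_B = 596/75 kN·m

Load 1 — triangular load w₀=16 kN/m (0→w₀ over full span):
  R_A = 3w₀L/20 = 3·16·4/20 = 48/5 kN
  M_A = w₀L²/30 = 16·4²/30 = 128/15 kN·m
  R_B = 7w₀L/20 = 7·16·4/20 = 112/5 kN
  M_B = -w₀L²/20 = -16·4²/20 = -64/5 kN·m
Load 2 — uniform load w=-11 kN/m over full span:
  R_A = wL/2 = (-11)·4/2 = -22 kN
  M_A = wL²/12 = (-11)·4²/12 = -44/3 kN·m
  R_B = wL/2 = (-11)·4/2 = -22 kN
  M_B = -wL²/12 = -(-11)·4²/12 = 44/3 kN·m
Load 3 — applied couple M₀=19 kN·m at a=8/5 m (b=L-a=12/5):
  R_A = 6M₀ab/L³ = 6·19·(8/5)·(12/5)/4³ = 171/25 kN
  M_A = M₀b(2a-b)/L² = 19·(12/5)·(2·(8/5)-(12/5))/4² = 57/25 kN·m
  R_B = -6M₀ab/L³ = -6·19·(8/5)·(12/5)/4³ = -171/25 kN
  M_B = M₀a(2b-a)/L² = 19·(8/5)·(2·(12/5)-(8/5))/4² = 152/25 kN·m
Superposition: R_A = -139/25 kN, M_A = -289/75 kN·m, R_B = -161/25 kN, M_B = 596/75 kN·m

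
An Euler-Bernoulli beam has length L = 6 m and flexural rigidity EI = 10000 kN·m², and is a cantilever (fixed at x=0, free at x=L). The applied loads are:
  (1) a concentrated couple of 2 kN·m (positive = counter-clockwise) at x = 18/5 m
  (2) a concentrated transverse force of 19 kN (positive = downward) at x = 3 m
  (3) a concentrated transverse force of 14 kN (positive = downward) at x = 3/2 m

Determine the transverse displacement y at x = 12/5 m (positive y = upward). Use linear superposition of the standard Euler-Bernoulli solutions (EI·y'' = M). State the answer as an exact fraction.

y(12/5) = -144549/10000000 m

Load 1 — applied couple M₀=2 kN·m at a=18/5 m (b=L-a=12/5):
  y_1 = M₀x²/(2EI)  [x≤a] = 2·(12/5)²/(2·10000) = 9/15625 m
Load 2 — point force P=19 kN at a=3 m (b=L-a=3):
  y_2 = -Px²(3a-x)/(6EI)  [x≤a] = -19·(12/5)²·(3·3-(12/5))/(6·10000) = -1881/156250 m
Load 3 — point force P=14 kN at a=3/2 m (b=L-a=9/2):
  y_3 = -Pa²(3x-a)/(6EI)  [x>a] = -14·(3/2)²·(3·(12/5)-(3/2))/(6·10000) = -1197/400000 m
Superposition: y = Σ y_i = -144549/10000000 m ≈ -0.014455 m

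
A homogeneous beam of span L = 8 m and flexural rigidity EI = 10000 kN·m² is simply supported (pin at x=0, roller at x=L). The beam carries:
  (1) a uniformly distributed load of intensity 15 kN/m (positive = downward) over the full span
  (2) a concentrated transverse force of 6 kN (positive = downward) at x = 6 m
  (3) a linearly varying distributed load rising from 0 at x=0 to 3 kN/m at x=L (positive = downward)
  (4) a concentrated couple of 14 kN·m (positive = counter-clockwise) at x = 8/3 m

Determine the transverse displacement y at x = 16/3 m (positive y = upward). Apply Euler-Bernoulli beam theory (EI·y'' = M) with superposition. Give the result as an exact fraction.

Load 1 — uniform load w=15 kN/m over full span:
  y_1 = -wx(L³-2Lx²+x³)/(24EI) = -15·(16/3)·(8³-2·8·(16/3)²+(16/3)³)/(24·10000) = -704/10125 m
Load 2 — point force P=6 kN at a=6 m (b=L-a=2):
  y_2 = -Pbx(L²-b²-x²)/(6LEI)  [x≤a] = -6·2·(16/3)·(8²-2²-(16/3)²)/(6·8·10000) = -71/16875 m
Load 3 — triangular load w₀=3 kN/m (0→w₀ over full span):
  y_3 = -w₀x(7L⁴-10L²x²+3x⁴)/(360LEI) = -3·(16/3)·(7·8⁴-10·8²·(16/3)²+3·(16/3)⁴)/(360·8·10000) = -1088/151875 m
Load 4 — applied couple M₀=14 kN·m at a=8/3 m (b=L-a=16/3):
  y_4 = (M₀x³/(6L)-M₀(x-a)²/2+C₁x)/EI  [x>a] with C₁=M₀(3b²-L²)/(6L)=56/9 = (14·(16/3)³/(6·8)-14·((16/3)-(8/3))²/2+(56/9)·(16/3))/10000 = 28/10125 m
Superposition: y = Σ y_i = -11867/151875 m ≈ -0.078137 m

y(16/3) = -11867/151875 m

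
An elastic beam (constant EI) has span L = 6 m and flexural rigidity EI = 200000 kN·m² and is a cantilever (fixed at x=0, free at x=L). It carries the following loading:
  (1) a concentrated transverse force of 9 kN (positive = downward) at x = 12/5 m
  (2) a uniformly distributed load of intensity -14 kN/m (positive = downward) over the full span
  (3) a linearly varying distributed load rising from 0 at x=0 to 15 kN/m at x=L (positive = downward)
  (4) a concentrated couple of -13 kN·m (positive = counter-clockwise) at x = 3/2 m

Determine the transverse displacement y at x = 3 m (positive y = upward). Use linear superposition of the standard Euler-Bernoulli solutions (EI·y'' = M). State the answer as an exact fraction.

Load 1 — point force P=9 kN at a=12/5 m (b=L-a=18/5):
  y_1 = -Pa²(3x-a)/(6EI)  [x>a] = -9·(12/5)²·(3·3-(12/5))/(6·200000) = -891/3125000 m
Load 2 — uniform load w=-14 kN/m over full span:
  y_2 = -wx²(x²-4Lx+6L²)/(24EI) = -(-14)·3²·(3²-4·6·3+6·6²)/(24·200000) = 3213/800000 m
Load 3 — triangular load w₀=15 kN/m (0→w₀ over full span):
  y_3 = (w₀Lx³/12-w₀L²x²/6-w₀x⁵/(120L))/EI = (15·6·3³/12-15·6²·3²/6-15·3⁵/(120·6))/200000 = -9801/3200000 m
Load 4 — applied couple M₀=-13 kN·m at a=3/2 m (b=L-a=9/2):
  y_4 = M₀a(2x-a)/(2EI)  [x>a] = (-13)·(3/2)·(2·3-(3/2))/(2·200000) = -351/1600000 m
Superposition: y = Σ y_i = 179577/400000000 m ≈ 0.000449 m

y(3) = 179577/400000000 m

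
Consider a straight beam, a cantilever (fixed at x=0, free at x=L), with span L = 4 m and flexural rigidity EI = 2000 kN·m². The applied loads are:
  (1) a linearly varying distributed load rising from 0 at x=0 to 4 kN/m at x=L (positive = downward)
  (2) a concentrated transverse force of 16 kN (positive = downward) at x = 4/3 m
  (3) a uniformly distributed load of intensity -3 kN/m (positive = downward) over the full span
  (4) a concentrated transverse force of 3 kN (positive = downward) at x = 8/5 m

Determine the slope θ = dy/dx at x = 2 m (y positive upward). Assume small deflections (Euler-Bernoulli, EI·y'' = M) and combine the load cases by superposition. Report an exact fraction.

Load 1 — triangular load w₀=4 kN/m (0→w₀ over full span):
  θ_1 = (w₀Lx²/4-w₀L²x/3-w₀x⁴/(24L))/EI = (4·4·2²/4-4·4²·2/3-4·2⁴/(24·4))/2000 = -41/3000 rad
Load 2 — point force P=16 kN at a=4/3 m (b=L-a=8/3):
  θ_2 = -Pa²/(2EI)  [x>a] = -16·(4/3)²/(2·2000) = -8/1125 rad
Load 3 — uniform load w=-3 kN/m over full span:
  θ_3 = -wx(x²-3Lx+3L²)/(6EI) = -(-3)·2·(2²-3·4·2+3·4²)/(6·2000) = 7/500 rad
Load 4 — point force P=3 kN at a=8/5 m (b=L-a=12/5):
  θ_4 = -Pa²/(2EI)  [x>a] = -3·(8/5)²/(2·2000) = -6/3125 rad
Superposition: θ = Σ θ_i = -1957/225000 rad ≈ -0.008698 rad

θ(2) = -1957/225000 rad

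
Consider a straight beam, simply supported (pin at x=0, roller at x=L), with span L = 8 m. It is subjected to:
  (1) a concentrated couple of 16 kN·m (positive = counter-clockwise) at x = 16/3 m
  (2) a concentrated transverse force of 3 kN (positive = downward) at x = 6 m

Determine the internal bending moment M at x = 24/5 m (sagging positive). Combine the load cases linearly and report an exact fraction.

Load 1 — applied couple M₀=16 kN·m at a=16/3 m (b=L-a=8/3):
  M_1 = M₀x/L  [x≤a] = 16·(24/5)/8 = 48/5 kN·m
Load 2 — point force P=3 kN at a=6 m (b=L-a=2):
  M_2 = Pbx/L  [x≤a] = 3·2·(24/5)/8 = 18/5 kN·m
Superposition: M = Σ M_i = 66/5 kN·m ≈ 13.200000 kN·m

M(24/5) = 66/5 kN·m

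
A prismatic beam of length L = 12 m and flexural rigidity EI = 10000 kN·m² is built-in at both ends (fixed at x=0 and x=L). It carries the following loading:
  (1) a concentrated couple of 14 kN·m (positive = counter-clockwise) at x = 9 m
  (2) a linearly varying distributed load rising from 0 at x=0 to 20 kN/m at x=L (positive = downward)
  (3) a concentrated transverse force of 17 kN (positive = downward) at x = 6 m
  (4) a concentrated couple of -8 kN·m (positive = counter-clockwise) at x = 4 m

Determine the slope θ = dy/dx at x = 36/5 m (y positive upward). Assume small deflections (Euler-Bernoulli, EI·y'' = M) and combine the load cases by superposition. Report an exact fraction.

Load 1 — applied couple M₀=14 kN·m at a=9 m (b=L-a=3):
  θ_1 = (R_Ax²/2 - M_Ax)/EI  [x≤a] with R_A=21/16, M_A=35/8 = ((21/16)·(36/5)²/2 - (35/8)·(36/5))/10000 = 63/250000 rad
Load 2 — triangular load w₀=20 kN/m (0→w₀ over full span):
  θ_2 = -w₀(2x(L-x)(L-2x)(x+2L)+x²(L-x)²)/(120LEI) = -20·(2·(36/5)·(12-(36/5))·(12-2·(36/5))·((36/5)+2·12)+(36/5)²·(12-(36/5))²)/(120·12·10000) = 432/78125 rad
Load 3 — point force P=17 kN at a=6 m (b=L-a=6):
  θ_3 = Pa²(L-x)(2bL-(3b+a)(L-x))/(2L³EI)  [x>a] = 17·6²·(12-(36/5))·(2·6·12-(3·6+6)·(12-(36/5)))/(2·12³·10000) = 153/62500 rad
Load 4 — applied couple M₀=-8 kN·m at a=4 m (b=L-a=8):
  θ_4 = (R_Ax²/2 - M_Ax - M₀(x-a))/EI  [x>a] with R_A=-8/9, M_A=0 = ((-8/9)·(36/5)²/2 - 0·(36/5) - (-8)·((36/5)-4))/10000 = 4/15625 rad
Superposition: θ = Σ θ_i = 10607/1250000 rad ≈ 0.008486 rad

θ(36/5) = 10607/1250000 rad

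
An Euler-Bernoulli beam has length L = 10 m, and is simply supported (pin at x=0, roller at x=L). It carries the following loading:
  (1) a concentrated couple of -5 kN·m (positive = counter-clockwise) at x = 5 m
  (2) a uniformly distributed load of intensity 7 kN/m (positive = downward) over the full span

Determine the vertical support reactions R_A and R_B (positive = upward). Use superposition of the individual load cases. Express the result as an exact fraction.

R_A = 69/2 kN, R_B = 71/2 kN

Load 1 — applied couple M₀=-5 kN·m at a=5 m (b=L-a=5):
  R_A = M₀/L = (-5)/10 = -1/2 kN
  R_B = -M₀/L = -(-5)/10 = 1/2 kN
Load 2 — uniform load w=7 kN/m over full span:
  R_A = wL/2 = 7·10/2 = 35 kN
  R_B = wL/2 = 7·10/2 = 35 kN
Superposition: R_A = 69/2 kN, R_B = 71/2 kN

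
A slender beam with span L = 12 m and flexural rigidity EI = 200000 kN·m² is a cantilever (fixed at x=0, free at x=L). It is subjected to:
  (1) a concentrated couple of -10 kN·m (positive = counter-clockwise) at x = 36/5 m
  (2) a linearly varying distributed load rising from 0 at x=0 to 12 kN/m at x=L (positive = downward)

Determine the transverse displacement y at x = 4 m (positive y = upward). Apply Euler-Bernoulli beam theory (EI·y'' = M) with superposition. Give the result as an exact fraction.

y(4) = -3683/187500 m

Load 1 — applied couple M₀=-10 kN·m at a=36/5 m (b=L-a=24/5):
  y_1 = M₀x²/(2EI)  [x≤a] = (-10)·4²/(2·200000) = -1/2500 m
Load 2 — triangular load w₀=12 kN/m (0→w₀ over full span):
  y_2 = (w₀Lx³/12-w₀L²x²/6-w₀x⁵/(120L))/EI = (12·12·4³/12-12·12²·4²/6-12·4⁵/(120·12))/200000 = -902/46875 m
Superposition: y = Σ y_i = -3683/187500 m ≈ -0.019643 m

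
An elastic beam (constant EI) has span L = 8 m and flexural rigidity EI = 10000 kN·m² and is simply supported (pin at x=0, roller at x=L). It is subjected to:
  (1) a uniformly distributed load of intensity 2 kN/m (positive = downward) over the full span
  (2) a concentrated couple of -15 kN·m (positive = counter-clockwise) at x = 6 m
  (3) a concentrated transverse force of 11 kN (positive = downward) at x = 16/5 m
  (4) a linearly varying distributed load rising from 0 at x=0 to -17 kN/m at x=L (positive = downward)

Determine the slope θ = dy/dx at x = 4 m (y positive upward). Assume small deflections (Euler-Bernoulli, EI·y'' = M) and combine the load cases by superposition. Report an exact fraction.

θ(4) = 72233/45000000 rad

Load 1 — uniform load w=2 kN/m over full span:
  θ_1 = -w(L³-6Lx²+4x³)/(24EI) = -2·(8³-6·8·4²+4·4³)/(24·10000) = 0 rad
Load 2 — applied couple M₀=-15 kN·m at a=6 m (b=L-a=2):
  θ_2 = (M₀x²/(2L)+C₁)/EI  [x≤a] with C₁=M₀(3b²-L²)/(6L)=65/4 = ((-15)·4²/(2·8)+(65/4))/10000 = 1/8000 rad
Load 3 — point force P=11 kN at a=16/5 m (b=L-a=24/5):
  θ_3 = -Pa(2L²-6Lx+3x²+a²)/(6LEI)  [x>a] = -11·(16/5)·(2·8²-6·8·4+3·4²+(16/5)²)/(6·8·10000) = 33/78125 rad
Load 4 — triangular load w₀=-17 kN/m (0→w₀ over full span):
  θ_4 = -w₀(7L⁴-30L²x²+15x⁴)/(360LEI) = -(-17)·(7·8⁴-30·8²·4²+15·4⁴)/(360·8·10000) = 119/112500 rad
Superposition: θ = Σ θ_i = 72233/45000000 rad ≈ 0.001605 rad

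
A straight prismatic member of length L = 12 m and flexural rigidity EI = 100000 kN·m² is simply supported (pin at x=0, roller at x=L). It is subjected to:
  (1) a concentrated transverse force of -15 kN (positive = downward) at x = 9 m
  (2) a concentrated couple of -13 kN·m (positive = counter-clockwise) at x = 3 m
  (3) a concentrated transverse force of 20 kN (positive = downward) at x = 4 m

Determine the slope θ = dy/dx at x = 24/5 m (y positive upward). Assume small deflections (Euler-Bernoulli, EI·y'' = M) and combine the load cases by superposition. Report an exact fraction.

θ(24/5) = 1639/45000000 rad

Load 1 — point force P=-15 kN at a=9 m (b=L-a=3):
  θ_1 = -Pb(L²-b²-3x²)/(6LEI)  [x≤a] = -(-15)·3·(12²-3²-3·(24/5)²)/(6·12·100000) = 1647/4000000 rad
Load 2 — applied couple M₀=-13 kN·m at a=3 m (b=L-a=9):
  θ_2 = (M₀x²/(2L)-M₀(x-a)+C₁)/EI  [x>a] with C₁=M₀(3b²-L²)/(6L)=-143/8 = ((-13)·(24/5)²/(2·12)-(-13)·((24/5)-3)+(-143/8))/100000 = -1391/20000000 rad
Load 3 — point force P=20 kN at a=4 m (b=L-a=8):
  θ_3 = -Pa(2L²-6Lx+3x²+a²)/(6LEI)  [x>a] = -20·4·(2·12²-6·12·(24/5)+3·(24/5)²+4²)/(6·12·100000) = -43/140625 rad
Superposition: θ = Σ θ_i = 1639/45000000 rad ≈ 0.000036 rad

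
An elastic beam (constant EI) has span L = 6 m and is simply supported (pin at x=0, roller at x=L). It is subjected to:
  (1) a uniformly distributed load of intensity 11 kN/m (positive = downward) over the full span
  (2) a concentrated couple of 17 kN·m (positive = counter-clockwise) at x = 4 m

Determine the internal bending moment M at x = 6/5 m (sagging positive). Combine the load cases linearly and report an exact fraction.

Load 1 — uniform load w=11 kN/m over full span:
  M_1 = wx(L-x)/2 = 11·(6/5)·(6-(6/5))/2 = 792/25 kN·m
Load 2 — applied couple M₀=17 kN·m at a=4 m (b=L-a=2):
  M_2 = M₀x/L  [x≤a] = 17·(6/5)/6 = 17/5 kN·m
Superposition: M = Σ M_i = 877/25 kN·m ≈ 35.080000 kN·m

M(6/5) = 877/25 kN·m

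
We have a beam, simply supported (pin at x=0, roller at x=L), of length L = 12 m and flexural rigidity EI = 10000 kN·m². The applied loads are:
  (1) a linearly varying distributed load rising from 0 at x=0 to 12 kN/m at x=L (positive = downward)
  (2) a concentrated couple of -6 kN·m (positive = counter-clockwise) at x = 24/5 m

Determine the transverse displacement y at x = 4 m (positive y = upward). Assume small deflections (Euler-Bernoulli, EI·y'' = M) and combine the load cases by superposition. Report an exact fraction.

Load 1 — triangular load w₀=12 kN/m (0→w₀ over full span):
  y_1 = -w₀x(7L⁴-10L²x²+3x⁴)/(360LEI) = -12·4·(7·12⁴-10·12²·4²+3·4⁴)/(360·12·10000) = -256/1875 m
Load 2 — applied couple M₀=-6 kN·m at a=24/5 m (b=L-a=36/5):
  y_2 = (M₀x³/(6L)+C₁x)/EI  [x≤a] with C₁=M₀(3b²-L²)/(6L)=-24/25 = ((-6)·4³/(6·12)+(-24/25)·4)/10000 = -43/46875 m
Superposition: y = Σ y_i = -6443/46875 m ≈ -0.137451 m

y(4) = -6443/46875 m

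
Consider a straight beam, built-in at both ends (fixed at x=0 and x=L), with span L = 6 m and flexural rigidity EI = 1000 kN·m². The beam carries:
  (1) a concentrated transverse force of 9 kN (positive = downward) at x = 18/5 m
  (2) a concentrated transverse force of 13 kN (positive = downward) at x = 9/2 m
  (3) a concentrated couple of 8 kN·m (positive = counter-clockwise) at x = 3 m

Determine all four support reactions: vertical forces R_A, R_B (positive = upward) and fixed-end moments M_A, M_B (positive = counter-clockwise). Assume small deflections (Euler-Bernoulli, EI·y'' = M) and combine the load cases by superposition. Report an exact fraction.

Load 1 — point force P=9 kN at a=18/5 m (b=L-a=12/5):
  R_A = Pb²(3a+b)/L³ = 9·(12/5)²·(3·(18/5)+(12/5))/6³ = 396/125 kN
  M_A = Pab²/L² = 9·(18/5)·(12/5)²/6² = 648/125 kN·m
  R_B = Pa²(a+3b)/L³ = 9·(18/5)²·((18/5)+3·(12/5))/6³ = 729/125 kN
  M_B = -Pa²b/L² = -9·(18/5)²·(12/5)/6² = -972/125 kN·m
Load 2 — point force P=13 kN at a=9/2 m (b=L-a=3/2):
  R_A = Pb²(3a+b)/L³ = 13·(3/2)²·(3·(9/2)+(3/2))/6³ = 65/32 kN
  M_A = Pab²/L² = 13·(9/2)·(3/2)²/6² = 117/32 kN·m
  R_B = Pa²(a+3b)/L³ = 13·(9/2)²·((9/2)+3·(3/2))/6³ = 351/32 kN
  M_B = -Pa²b/L² = -13·(9/2)²·(3/2)/6² = -351/32 kN·m
Load 3 — applied couple M₀=8 kN·m at a=3 m (b=L-a=3):
  R_A = 6M₀ab/L³ = 6·8·3·3/6³ = 2 kN
  M_A = M₀b(2a-b)/L² = 8·3·(2·3-3)/6² = 2 kN·m
  R_B = -6M₀ab/L³ = -6·8·3·3/6³ = -2 kN
  M_B = M₀a(2b-a)/L² = 8·3·(2·3-3)/6² = 2 kN·m
Superposition: R_A = 28797/4000 kN, M_A = 43361/4000 kN·m, R_B = 59203/4000 kN, M_B = -66979/4000 kN·m

R_A = 28797/4000 kN, M_A = 43361/4000 kN·m, R_B = 59203/4000 kN, M_B = -66979/4000 kN·m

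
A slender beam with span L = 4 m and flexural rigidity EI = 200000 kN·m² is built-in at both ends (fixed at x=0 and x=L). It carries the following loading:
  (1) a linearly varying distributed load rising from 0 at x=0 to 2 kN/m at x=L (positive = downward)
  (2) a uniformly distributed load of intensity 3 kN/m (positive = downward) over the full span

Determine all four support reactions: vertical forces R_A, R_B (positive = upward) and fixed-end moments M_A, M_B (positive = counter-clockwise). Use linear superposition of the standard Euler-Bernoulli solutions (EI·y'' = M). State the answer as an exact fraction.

R_A = 36/5 kN, M_A = 76/15 kN·m, R_B = 44/5 kN, M_B = -28/5 kN·m

Load 1 — triangular load w₀=2 kN/m (0→w₀ over full span):
  R_A = 3w₀L/20 = 3·2·4/20 = 6/5 kN
  M_A = w₀L²/30 = 2·4²/30 = 16/15 kN·m
  R_B = 7w₀L/20 = 7·2·4/20 = 14/5 kN
  M_B = -w₀L²/20 = -2·4²/20 = -8/5 kN·m
Load 2 — uniform load w=3 kN/m over full span:
  R_A = wL/2 = 3·4/2 = 6 kN
  M_A = wL²/12 = 3·4²/12 = 4 kN·m
  R_B = wL/2 = 3·4/2 = 6 kN
  M_B = -wL²/12 = -3·4²/12 = -4 kN·m
Superposition: R_A = 36/5 kN, M_A = 76/15 kN·m, R_B = 44/5 kN, M_B = -28/5 kN·m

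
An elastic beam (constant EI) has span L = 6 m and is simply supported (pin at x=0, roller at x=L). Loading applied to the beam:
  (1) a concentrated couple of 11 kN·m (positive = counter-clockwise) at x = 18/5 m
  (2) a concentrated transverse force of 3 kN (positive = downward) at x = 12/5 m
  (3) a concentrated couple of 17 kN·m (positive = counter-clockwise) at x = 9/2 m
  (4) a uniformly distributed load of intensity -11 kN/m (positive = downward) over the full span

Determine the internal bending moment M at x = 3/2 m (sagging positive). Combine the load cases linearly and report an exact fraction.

Load 1 — applied couple M₀=11 kN·m at a=18/5 m (b=L-a=12/5):
  M_1 = M₀x/L  [x≤a] = 11·(3/2)/6 = 11/4 kN·m
Load 2 — point force P=3 kN at a=12/5 m (b=L-a=18/5):
  M_2 = Pbx/L  [x≤a] = 3·(18/5)·(3/2)/6 = 27/10 kN·m
Load 3 — applied couple M₀=17 kN·m at a=9/2 m (b=L-a=3/2):
  M_3 = M₀x/L  [x≤a] = 17·(3/2)/6 = 17/4 kN·m
Load 4 — uniform load w=-11 kN/m over full span:
  M_4 = wx(L-x)/2 = (-11)·(3/2)·(6-(3/2))/2 = -297/8 kN·m
Superposition: M = Σ M_i = -1097/40 kN·m ≈ -27.425000 kN·m

M(3/2) = -1097/40 kN·m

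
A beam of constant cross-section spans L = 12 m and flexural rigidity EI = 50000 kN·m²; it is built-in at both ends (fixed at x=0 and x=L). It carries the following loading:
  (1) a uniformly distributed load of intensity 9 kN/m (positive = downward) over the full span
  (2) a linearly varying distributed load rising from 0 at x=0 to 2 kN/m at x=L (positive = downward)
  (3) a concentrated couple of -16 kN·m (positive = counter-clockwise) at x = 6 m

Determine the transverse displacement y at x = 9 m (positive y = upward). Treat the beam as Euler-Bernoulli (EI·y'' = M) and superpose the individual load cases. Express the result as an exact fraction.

Load 1 — uniform load w=9 kN/m over full span:
  y_1 = -wx²(L-x)²/(24EI) = -9·9²·(12-9)²/(24·50000) = -2187/400000 m
Load 2 — triangular load w₀=2 kN/m (0→w₀ over full span):
  y_2 = -w₀x²(L-x)²(x+2L)/(120LEI) = -2·9²·(12-9)²·(9+2·12)/(120·12·50000) = -2673/4000000 m
Load 3 — applied couple M₀=-16 kN·m at a=6 m (b=L-a=6):
  y_3 = (R_Ax³/6 - M_Ax²/2 - M₀(x-a)²/2)/EI  [x>a] with R_A=-2, M_A=-4 = ((-2)·9³/6 - (-4)·9²/2 - (-16)·(9-6)²/2)/50000 = -9/50000 m
Superposition: y = Σ y_i = -25263/4000000 m ≈ -0.006316 m

y(9) = -25263/4000000 m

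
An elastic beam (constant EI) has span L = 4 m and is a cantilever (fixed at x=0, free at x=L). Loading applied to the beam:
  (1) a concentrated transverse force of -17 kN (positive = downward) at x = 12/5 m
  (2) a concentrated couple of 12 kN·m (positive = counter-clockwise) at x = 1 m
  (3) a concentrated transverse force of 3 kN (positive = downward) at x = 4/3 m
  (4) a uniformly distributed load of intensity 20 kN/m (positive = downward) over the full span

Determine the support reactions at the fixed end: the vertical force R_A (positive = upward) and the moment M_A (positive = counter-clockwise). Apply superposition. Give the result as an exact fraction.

R_A = 66 kN, M_A = 556/5 kN·m

Load 1 — point force P=-17 kN at a=12/5 m (b=L-a=8/5):
  R_A = P = (-17) = -17 kN
  M_A = Pa = (-17)·(12/5) = -204/5 kN·m
Load 2 — applied couple M₀=12 kN·m at a=1 m (b=L-a=3):
  R_A = 0 kN
  M_A = -M₀ = -12 kN·m
Load 3 — point force P=3 kN at a=4/3 m (b=L-a=8/3):
  R_A = P = 3 kN
  M_A = Pa = 3·(4/3) = 4 kN·m
Load 4 — uniform load w=20 kN/m over full span:
  R_A = wL = 20·4 = 80 kN
  M_A = wL²/2 = 20·4²/2 = 160 kN·m
Superposition: R_A = 66 kN, M_A = 556/5 kN·m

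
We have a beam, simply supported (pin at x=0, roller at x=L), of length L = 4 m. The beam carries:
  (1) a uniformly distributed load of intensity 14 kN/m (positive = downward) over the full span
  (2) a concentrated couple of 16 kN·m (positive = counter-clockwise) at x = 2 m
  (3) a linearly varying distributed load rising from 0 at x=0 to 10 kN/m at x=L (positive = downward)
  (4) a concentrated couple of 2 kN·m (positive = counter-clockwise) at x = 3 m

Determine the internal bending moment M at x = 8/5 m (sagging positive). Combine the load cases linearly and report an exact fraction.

M(8/5) = 1076/25 kN·m

Load 1 — uniform load w=14 kN/m over full span:
  M_1 = wx(L-x)/2 = 14·(8/5)·(4-(8/5))/2 = 672/25 kN·m
Load 2 — applied couple M₀=16 kN·m at a=2 m (b=L-a=2):
  M_2 = M₀x/L  [x≤a] = 16·(8/5)/4 = 32/5 kN·m
Load 3 — triangular load w₀=10 kN/m (0→w₀ over full span):
  M_3 = w₀Lx/6 - w₀x³/(6L) = 10·4·(8/5)/6 - 10·(8/5)³/(6·4) = 224/25 kN·m
Load 4 — applied couple M₀=2 kN·m at a=3 m (b=L-a=1):
  M_4 = M₀x/L  [x≤a] = 2·(8/5)/4 = 4/5 kN·m
Superposition: M = Σ M_i = 1076/25 kN·m ≈ 43.040000 kN·m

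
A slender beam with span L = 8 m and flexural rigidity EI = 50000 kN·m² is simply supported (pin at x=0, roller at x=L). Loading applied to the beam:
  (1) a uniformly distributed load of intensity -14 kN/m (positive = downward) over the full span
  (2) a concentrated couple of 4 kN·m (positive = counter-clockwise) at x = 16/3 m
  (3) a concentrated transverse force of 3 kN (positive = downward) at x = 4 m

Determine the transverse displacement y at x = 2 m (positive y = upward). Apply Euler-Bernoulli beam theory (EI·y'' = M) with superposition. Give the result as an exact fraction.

y(2) = 1133/112500 m

Load 1 — uniform load w=-14 kN/m over full span:
  y_1 = -wx(L³-2Lx²+x³)/(24EI) = -(-14)·2·(8³-2·8·2²+2³)/(24·50000) = 133/12500 m
Load 2 — applied couple M₀=4 kN·m at a=16/3 m (b=L-a=8/3):
  y_2 = (M₀x³/(6L)+C₁x)/EI  [x≤a] with C₁=M₀(3b²-L²)/(6L)=-32/9 = (4·2³/(6·8)+(-32/9)·2)/50000 = -29/225000 m
Load 3 — point force P=3 kN at a=4 m (b=L-a=4):
  y_3 = -Pbx(L²-b²-x²)/(6LEI)  [x≤a] = -3·4·2·(8²-4²-2²)/(6·8·50000) = -11/25000 m
Superposition: y = Σ y_i = 1133/112500 m ≈ 0.010071 m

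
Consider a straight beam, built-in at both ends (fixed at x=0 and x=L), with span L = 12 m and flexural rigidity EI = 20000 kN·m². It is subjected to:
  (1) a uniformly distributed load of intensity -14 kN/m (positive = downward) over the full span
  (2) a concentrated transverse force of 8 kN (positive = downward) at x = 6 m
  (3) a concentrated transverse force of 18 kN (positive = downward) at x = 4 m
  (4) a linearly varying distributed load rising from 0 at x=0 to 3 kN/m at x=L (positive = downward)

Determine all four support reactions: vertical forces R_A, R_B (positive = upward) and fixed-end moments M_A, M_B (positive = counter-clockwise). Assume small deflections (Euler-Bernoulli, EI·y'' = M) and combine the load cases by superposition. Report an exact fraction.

R_A = -919/15 kN, M_A = -548/5 kN·m, R_B = -941/15 kN, M_B = 592/5 kN·m

Load 1 — uniform load w=-14 kN/m over full span:
  R_A = wL/2 = (-14)·12/2 = -84 kN
  M_A = wL²/12 = (-14)·12²/12 = -168 kN·m
  R_B = wL/2 = (-14)·12/2 = -84 kN
  M_B = -wL²/12 = -(-14)·12²/12 = 168 kN·m
Load 2 — point force P=8 kN at a=6 m (b=L-a=6):
  R_A = Pb²(3a+b)/L³ = 8·6²·(3·6+6)/12³ = 4 kN
  M_A = Pab²/L² = 8·6·6²/12² = 12 kN·m
  R_B = Pa²(a+3b)/L³ = 8·6²·(6+3·6)/12³ = 4 kN
  M_B = -Pa²b/L² = -8·6²·6/12² = -12 kN·m
Load 3 — point force P=18 kN at a=4 m (b=L-a=8):
  R_A = Pb²(3a+b)/L³ = 18·8²·(3·4+8)/12³ = 40/3 kN
  M_A = Pab²/L² = 18·4·8²/12² = 32 kN·m
  R_B = Pa²(a+3b)/L³ = 18·4²·(4+3·8)/12³ = 14/3 kN
  M_B = -Pa²b/L² = -18·4²·8/12² = -16 kN·m
Load 4 — triangular load w₀=3 kN/m (0→w₀ over full span):
  R_A = 3w₀L/20 = 3·3·12/20 = 27/5 kN
  M_A = w₀L²/30 = 3·12²/30 = 72/5 kN·m
  R_B = 7w₀L/20 = 7·3·12/20 = 63/5 kN
  M_B = -w₀L²/20 = -3·12²/20 = -108/5 kN·m
Superposition: R_A = -919/15 kN, M_A = -548/5 kN·m, R_B = -941/15 kN, M_B = 592/5 kN·m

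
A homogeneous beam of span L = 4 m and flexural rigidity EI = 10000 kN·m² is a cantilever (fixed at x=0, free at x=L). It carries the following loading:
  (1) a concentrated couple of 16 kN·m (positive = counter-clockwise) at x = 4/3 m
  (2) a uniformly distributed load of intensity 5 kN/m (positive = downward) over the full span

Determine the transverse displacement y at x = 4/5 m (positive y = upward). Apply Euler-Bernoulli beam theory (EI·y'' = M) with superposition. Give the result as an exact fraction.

Load 1 — applied couple M₀=16 kN·m at a=4/3 m (b=L-a=8/3):
  y_1 = M₀x²/(2EI)  [x≤a] = 16·(4/5)²/(2·10000) = 8/15625 m
Load 2 — uniform load w=5 kN/m over full span:
  y_2 = -wx²(x²-4Lx+6L²)/(24EI) = -5·(4/5)²·((4/5)²-4·4·(4/5)+6·4²)/(24·10000) = -262/234375 m
Superposition: y = Σ y_i = -142/234375 m ≈ -0.000606 m

y(4/5) = -142/234375 m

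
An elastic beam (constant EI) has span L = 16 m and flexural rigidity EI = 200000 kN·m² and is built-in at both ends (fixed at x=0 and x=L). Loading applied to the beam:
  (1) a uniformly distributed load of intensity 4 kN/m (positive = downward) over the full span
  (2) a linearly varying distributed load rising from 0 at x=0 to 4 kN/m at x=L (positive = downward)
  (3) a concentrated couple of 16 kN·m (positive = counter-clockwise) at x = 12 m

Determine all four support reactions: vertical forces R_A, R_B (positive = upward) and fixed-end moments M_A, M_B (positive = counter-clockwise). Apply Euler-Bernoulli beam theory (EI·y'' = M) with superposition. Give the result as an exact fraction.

R_A = 1709/40 kN, M_A = 1867/15 kN·m, R_B = 2131/40 kN, M_B = -2093/15 kN·m

Load 1 — uniform load w=4 kN/m over full span:
  R_A = wL/2 = 4·16/2 = 32 kN
  M_A = wL²/12 = 4·16²/12 = 256/3 kN·m
  R_B = wL/2 = 4·16/2 = 32 kN
  M_B = -wL²/12 = -4·16²/12 = -256/3 kN·m
Load 2 — triangular load w₀=4 kN/m (0→w₀ over full span):
  R_A = 3w₀L/20 = 3·4·16/20 = 48/5 kN
  M_A = w₀L²/30 = 4·16²/30 = 512/15 kN·m
  R_B = 7w₀L/20 = 7·4·16/20 = 112/5 kN
  M_B = -w₀L²/20 = -4·16²/20 = -256/5 kN·m
Load 3 — applied couple M₀=16 kN·m at a=12 m (b=L-a=4):
  R_A = 6M₀ab/L³ = 6·16·12·4/16³ = 9/8 kN
  M_A = M₀b(2a-b)/L² = 16·4·(2·12-4)/16² = 5 kN·m
  R_B = -6M₀ab/L³ = -6·16·12·4/16³ = -9/8 kN
  M_B = M₀a(2b-a)/L² = 16·12·(2·4-12)/16² = -3 kN·m
Superposition: R_A = 1709/40 kN, M_A = 1867/15 kN·m, R_B = 2131/40 kN, M_B = -2093/15 kN·m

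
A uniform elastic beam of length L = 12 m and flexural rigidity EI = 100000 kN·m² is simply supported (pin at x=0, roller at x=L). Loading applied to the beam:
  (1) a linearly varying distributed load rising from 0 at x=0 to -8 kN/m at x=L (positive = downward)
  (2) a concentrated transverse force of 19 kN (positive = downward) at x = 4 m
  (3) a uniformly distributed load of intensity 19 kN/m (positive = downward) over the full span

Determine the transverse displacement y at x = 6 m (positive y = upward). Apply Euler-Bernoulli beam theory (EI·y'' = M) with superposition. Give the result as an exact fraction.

y(6) = -6949/150000 m

Load 1 — triangular load w₀=-8 kN/m (0→w₀ over full span):
  y_1 = -w₀x(7L⁴-10L²x²+3x⁴)/(360LEI) = -(-8)·6·(7·12⁴-10·12²·6²+3·6⁴)/(360·12·100000) = 27/2500 m
Load 2 — point force P=19 kN at a=4 m (b=L-a=8):
  y_2 = -Pa(L-x)(2Lx-a²-x²)/(6LEI)  [x>a] = -19·4·(12-6)·(2·12·6-4²-6²)/(6·12·100000) = -437/75000 m
Load 3 — uniform load w=19 kN/m over full span:
  y_3 = -wx(L³-2Lx²+x³)/(24EI) = -19·6·(12³-2·12·6²+6³)/(24·100000) = -513/10000 m
Superposition: y = Σ y_i = -6949/150000 m ≈ -0.046327 m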